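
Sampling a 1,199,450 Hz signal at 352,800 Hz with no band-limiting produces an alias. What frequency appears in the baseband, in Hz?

141,050 Hz

Nyquist = 352,800/2 = 176,400 Hz; 1,199,450 Hz exceeds it.
Alias = |1,199,450 − 3×352,800| = |1,199,450 − 1,058,400| = 141,050 Hz.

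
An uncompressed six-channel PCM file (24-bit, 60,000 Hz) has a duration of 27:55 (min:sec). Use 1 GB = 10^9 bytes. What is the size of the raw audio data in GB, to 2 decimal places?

1.81 GB

Duration = 27:55 (min:sec) = 1,675 s.
Bytes = 60,000 samples/s × 1,675 s × 3 bytes/sample × 6 ch = 1,809,000,000 bytes.
1,809,000,000 / 1,000,000,000 = 1.81 GB.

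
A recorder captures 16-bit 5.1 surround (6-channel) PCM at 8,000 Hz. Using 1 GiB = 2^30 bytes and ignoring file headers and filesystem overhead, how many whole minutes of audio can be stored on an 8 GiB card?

Uncompressed byte rate = 8,000 × 2 × 6 = 96,000 bytes/s.
Capacity = 8 × 1,073,741,824 = 8,589,934,592 bytes.
8,589,934,592 / 96,000 ≈ 89478.49 s → 1,491 minutes.

1,491 minutes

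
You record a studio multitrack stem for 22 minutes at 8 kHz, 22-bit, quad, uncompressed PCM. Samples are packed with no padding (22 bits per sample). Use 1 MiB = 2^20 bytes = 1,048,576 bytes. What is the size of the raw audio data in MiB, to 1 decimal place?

110.8 MiB

Duration = 22 minutes = 1,320 s.
Bits = 8,000 × 1,320 × 22 × 4 = 929,280,000 bits = 116,160,000 bytes.
116,160,000 / 1,048,576 = 110.8 MiB.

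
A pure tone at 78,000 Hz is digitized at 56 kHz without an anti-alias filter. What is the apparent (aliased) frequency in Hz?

22,000 Hz

Nyquist = 56,000/2 = 28,000 Hz; 78,000 Hz exceeds it.
Alias = |78,000 − 1×56,000| = |78,000 − 56,000| = 22,000 Hz.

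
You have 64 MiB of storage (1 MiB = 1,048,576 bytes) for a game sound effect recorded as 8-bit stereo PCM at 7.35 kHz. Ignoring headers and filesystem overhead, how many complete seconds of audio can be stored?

4,565 seconds

Uncompressed byte rate = 7,350 × 1 × 2 = 14,700 bytes/s.
Capacity = 64 × 1,048,576 = 67,108,864 bytes.
67,108,864 / 14,700 ≈ 4565.23 s → 4,565 seconds.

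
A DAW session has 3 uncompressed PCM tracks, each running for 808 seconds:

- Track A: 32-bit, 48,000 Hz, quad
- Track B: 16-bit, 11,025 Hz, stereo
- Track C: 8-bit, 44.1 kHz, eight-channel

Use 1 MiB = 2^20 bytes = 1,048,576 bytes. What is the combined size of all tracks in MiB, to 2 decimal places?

897.64 MiB

Track A: 48,000 × 808 × 4 × 4 = 620,544,000 bytes.
Track B: 11,025 × 808 × 2 × 2 = 35,632,800 bytes.
Track C: 44,100 × 808 × 1 × 8 = 285,062,400 bytes.
Total = 941,239,200 bytes = 897.64 MiB.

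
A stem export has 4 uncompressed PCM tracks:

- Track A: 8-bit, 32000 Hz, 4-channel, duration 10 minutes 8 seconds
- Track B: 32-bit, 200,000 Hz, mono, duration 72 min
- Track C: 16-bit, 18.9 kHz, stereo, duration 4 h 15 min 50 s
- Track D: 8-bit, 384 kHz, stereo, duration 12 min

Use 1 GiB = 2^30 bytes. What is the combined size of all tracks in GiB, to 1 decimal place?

4.9 GiB

Track A: 10 minutes 8 seconds = 608 s; 32,000 × 608 × 1 × 4 = 77,824,000 bytes.
Track B: 72 min = 4,320 s; 200,000 × 4,320 × 4 × 1 = 3,456,000,000 bytes.
Track C: 4 h 15 min 50 s = 15,350 s; 18,900 × 15,350 × 2 × 2 = 1,160,460,000 bytes.
Track D: 12 min = 720 s; 384,000 × 720 × 1 × 2 = 552,960,000 bytes.
Total = 5,247,244,000 bytes = 4.9 GiB.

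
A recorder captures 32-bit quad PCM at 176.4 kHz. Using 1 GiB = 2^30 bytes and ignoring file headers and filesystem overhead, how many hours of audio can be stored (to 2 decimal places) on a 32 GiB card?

3.38 hours

Uncompressed byte rate = 176,400 × 4 × 4 = 2,822,400 bytes/s.
Capacity = 32 × 1,073,741,824 = 34,359,738,368 bytes.
34,359,738,368 / 2,822,400 ≈ 12173.94 s → 3.38 hours.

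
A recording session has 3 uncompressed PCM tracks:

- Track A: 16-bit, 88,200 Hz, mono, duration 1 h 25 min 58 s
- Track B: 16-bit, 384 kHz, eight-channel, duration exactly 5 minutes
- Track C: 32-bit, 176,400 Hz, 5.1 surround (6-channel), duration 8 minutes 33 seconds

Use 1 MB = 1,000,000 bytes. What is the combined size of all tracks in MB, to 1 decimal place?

Track A: 1 h 25 min 58 s = 5,158 s; 88,200 × 5,158 × 2 × 1 = 909,871,200 bytes.
Track B: exactly 5 minutes = 300 s; 384,000 × 300 × 2 × 8 = 1,843,200,000 bytes.
Track C: 8 minutes 33 seconds = 513 s; 176,400 × 513 × 4 × 6 = 2,171,836,800 bytes.
Total = 4,924,908,000 bytes = 4924.9 MB.

4924.9 MB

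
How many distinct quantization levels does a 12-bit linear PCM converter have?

4,096 levels

2^12 = 4,096.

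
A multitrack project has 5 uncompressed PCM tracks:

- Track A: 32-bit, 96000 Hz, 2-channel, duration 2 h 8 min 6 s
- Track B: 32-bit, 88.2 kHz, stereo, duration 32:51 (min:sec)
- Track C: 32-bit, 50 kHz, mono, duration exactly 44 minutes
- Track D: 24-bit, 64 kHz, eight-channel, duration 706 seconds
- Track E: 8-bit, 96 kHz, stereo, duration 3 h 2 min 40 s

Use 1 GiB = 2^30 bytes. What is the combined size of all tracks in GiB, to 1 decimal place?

Track A: 2 h 8 min 6 s = 7,686 s; 96,000 × 7,686 × 4 × 2 = 5,902,848,000 bytes.
Track B: 32:51 (min:sec) = 1,971 s; 88,200 × 1,971 × 4 × 2 = 1,390,737,600 bytes.
Track C: exactly 44 minutes = 2,640 s; 50,000 × 2,640 × 4 × 1 = 528,000,000 bytes.
Track D: 64,000 × 706 × 3 × 8 = 1,084,416,000 bytes.
Track E: 3 h 2 min 40 s = 10,960 s; 96,000 × 10,960 × 1 × 2 = 2,104,320,000 bytes.
Total = 11,010,321,600 bytes = 10.3 GiB.

10.3 GiB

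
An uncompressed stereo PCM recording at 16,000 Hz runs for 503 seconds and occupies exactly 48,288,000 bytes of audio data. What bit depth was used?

Bytes per sample = 48,288,000 / (16,000 × 503 × 2) = 48,288,000 / 16,096,000 = 3.
Bit depth = 3 × 8 = 24 bits.

24 bits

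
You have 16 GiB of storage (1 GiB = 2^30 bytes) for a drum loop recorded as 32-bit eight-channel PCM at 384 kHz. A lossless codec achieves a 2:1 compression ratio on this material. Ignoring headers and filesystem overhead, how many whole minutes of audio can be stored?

46 minutes

Uncompressed byte rate = 384,000 × 4 × 8 = 12,288,000 bytes/s.
After 2:1 compression, effective rate ≈ 6144000 bytes/s.
Capacity = 16 × 1,073,741,824 = 17,179,869,184 bytes.
17,179,869,184 / effective rate ≈ 2796.2 s → 46 minutes.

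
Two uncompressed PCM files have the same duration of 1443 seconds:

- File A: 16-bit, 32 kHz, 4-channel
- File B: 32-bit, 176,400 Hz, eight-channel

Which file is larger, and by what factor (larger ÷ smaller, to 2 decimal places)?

File B, by a factor of 22.05

File A: 32,000 × 2 × 4 = 256,000 bytes/s.
File B: 176,400 × 4 × 8 = 5,644,800 bytes/s.
File B is larger; ratio = 8,145,446,400 / 369,408,000 = 22.05.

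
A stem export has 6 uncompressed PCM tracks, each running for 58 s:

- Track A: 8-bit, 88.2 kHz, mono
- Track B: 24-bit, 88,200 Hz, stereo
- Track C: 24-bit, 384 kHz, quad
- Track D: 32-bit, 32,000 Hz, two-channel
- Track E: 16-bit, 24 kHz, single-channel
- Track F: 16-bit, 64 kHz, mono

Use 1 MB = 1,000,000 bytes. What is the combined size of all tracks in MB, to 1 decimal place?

328.1 MB

Track A: 88,200 × 58 × 1 × 1 = 5,115,600 bytes.
Track B: 88,200 × 58 × 3 × 2 = 30,693,600 bytes.
Track C: 384,000 × 58 × 3 × 4 = 267,264,000 bytes.
Track D: 32,000 × 58 × 4 × 2 = 14,848,000 bytes.
Track E: 24,000 × 58 × 2 × 1 = 2,784,000 bytes.
Track F: 64,000 × 58 × 2 × 1 = 7,424,000 bytes.
Total = 328,129,200 bytes = 328.1 MB.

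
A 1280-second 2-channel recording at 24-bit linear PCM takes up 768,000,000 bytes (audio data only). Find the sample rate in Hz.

100,000 Hz

Bytes = sample_rate × seconds × bytes_per_sample × channels.
sample_rate = 768,000,000 / (1,280 × 3 × 2) = 768,000,000 / 7,680 = 100,000 Hz.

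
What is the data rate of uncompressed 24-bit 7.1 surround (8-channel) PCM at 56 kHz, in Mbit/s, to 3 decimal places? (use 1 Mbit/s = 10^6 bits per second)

10.752 Mbit/s

Bit rate = 56,000 × 24 × 8 = 10,752,000 bits/s.
= 10.752 Mbit/s.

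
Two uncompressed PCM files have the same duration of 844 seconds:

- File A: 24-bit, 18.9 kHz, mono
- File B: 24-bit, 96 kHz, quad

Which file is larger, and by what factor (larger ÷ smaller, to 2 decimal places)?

File B, by a factor of 20.32

File A: 18,900 × 3 × 1 = 56,700 bytes/s.
File B: 96,000 × 3 × 4 = 1,152,000 bytes/s.
File B is larger; ratio = 972,288,000 / 47,854,800 = 20.32.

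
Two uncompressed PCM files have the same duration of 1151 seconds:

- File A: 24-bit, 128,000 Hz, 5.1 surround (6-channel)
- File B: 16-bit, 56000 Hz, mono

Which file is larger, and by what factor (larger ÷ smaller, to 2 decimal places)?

File A, by a factor of 20.57

File A: 128,000 × 3 × 6 = 2,304,000 bytes/s.
File B: 56,000 × 2 × 1 = 112,000 bytes/s.
File A is larger; ratio = 2,651,904,000 / 128,912,000 = 20.57.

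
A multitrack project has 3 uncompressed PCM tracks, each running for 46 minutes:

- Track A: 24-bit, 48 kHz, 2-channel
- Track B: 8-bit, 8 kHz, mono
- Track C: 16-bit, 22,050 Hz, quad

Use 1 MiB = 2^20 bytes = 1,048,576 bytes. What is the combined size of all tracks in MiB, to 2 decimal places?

46 minutes = 2,760 s.
Track A: 48,000 × 2,760 × 3 × 2 = 794,880,000 bytes.
Track B: 8,000 × 2,760 × 1 × 1 = 22,080,000 bytes.
Track C: 22,050 × 2,760 × 2 × 4 = 486,864,000 bytes.
Total = 1,303,824,000 bytes = 1243.42 MiB.

1243.42 MiB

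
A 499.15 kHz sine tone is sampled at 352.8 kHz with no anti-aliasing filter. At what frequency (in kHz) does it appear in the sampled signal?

Nyquist = 352,800/2 = 176,400 Hz; 499,150 Hz exceeds it.
Alias = |499,150 − 1×352,800| = |499,150 − 352,800| = 146,350 Hz = 146.35 kHz.

146.35 kHz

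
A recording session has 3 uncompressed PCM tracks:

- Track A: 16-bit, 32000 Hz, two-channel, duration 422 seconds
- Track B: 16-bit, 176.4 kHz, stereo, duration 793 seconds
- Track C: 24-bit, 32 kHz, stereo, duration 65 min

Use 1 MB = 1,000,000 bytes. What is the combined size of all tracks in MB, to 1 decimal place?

Track A: 32,000 × 422 × 2 × 2 = 54,016,000 bytes.
Track B: 176,400 × 793 × 2 × 2 = 559,540,800 bytes.
Track C: 65 min = 3,900 s; 32,000 × 3,900 × 3 × 2 = 748,800,000 bytes.
Total = 1,362,356,800 bytes = 1362.4 MB.

1362.4 MB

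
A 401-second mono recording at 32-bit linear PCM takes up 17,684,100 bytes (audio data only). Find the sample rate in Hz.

11,025 Hz

Bytes = sample_rate × seconds × bytes_per_sample × channels.
sample_rate = 17,684,100 / (401 × 4 × 1) = 17,684,100 / 1,604 = 11,025 Hz.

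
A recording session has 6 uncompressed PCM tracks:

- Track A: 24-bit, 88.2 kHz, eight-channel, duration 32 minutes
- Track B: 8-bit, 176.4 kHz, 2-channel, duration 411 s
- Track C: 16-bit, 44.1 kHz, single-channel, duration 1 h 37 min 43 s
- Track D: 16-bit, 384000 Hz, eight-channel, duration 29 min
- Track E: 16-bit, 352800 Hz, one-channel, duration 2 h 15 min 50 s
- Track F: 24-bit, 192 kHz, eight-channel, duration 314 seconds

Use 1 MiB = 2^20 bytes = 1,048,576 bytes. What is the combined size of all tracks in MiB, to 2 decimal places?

Track A: 32 minutes = 1,920 s; 88,200 × 1,920 × 3 × 8 = 4,064,256,000 bytes.
Track B: 176,400 × 411 × 1 × 2 = 145,000,800 bytes.
Track C: 1 h 37 min 43 s = 5,863 s; 44,100 × 5,863 × 2 × 1 = 517,116,600 bytes.
Track D: 29 min = 1,740 s; 384,000 × 1,740 × 2 × 8 = 10,690,560,000 bytes.
Track E: 2 h 15 min 50 s = 8,150 s; 352,800 × 8,150 × 2 × 1 = 5,750,640,000 bytes.
Track F: 192,000 × 314 × 3 × 8 = 1,446,912,000 bytes.
Total = 22,614,485,400 bytes = 21566.85 MiB.

21566.85 MiB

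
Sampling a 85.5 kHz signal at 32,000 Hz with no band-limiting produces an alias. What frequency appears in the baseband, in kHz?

10.5 kHz

Nyquist = 32,000/2 = 16,000 Hz; 85,500 Hz exceeds it.
Alias = |85,500 − 3×32,000| = |85,500 − 96,000| = 10,500 Hz = 10.5 kHz.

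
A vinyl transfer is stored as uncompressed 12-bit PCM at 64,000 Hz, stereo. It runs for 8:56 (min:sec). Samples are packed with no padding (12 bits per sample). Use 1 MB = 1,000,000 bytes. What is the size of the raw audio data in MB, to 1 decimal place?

102.9 MB

Duration = 8:56 (min:sec) = 536 s.
Bits = 64,000 × 536 × 12 × 2 = 823,296,000 bits = 102,912,000 bytes.
102,912,000 / 1,000,000 = 102.9 MB.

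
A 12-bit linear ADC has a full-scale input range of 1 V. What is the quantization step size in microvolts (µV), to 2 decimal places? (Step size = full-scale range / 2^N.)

1 V / 2^12 = 1 / 4,096 V = 244.14 µV.

244.14 µV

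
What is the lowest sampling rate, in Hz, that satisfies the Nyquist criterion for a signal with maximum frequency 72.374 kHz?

144,748 Hz

Minimum sample rate = 2 × 72,374 Hz = 144,748 Hz.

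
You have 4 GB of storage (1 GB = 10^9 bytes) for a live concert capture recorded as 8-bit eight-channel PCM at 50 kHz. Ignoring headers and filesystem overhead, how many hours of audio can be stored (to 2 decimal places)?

Uncompressed byte rate = 50,000 × 1 × 8 = 400,000 bytes/s.
Capacity = 4 × 1,000,000,000 = 4,000,000,000 bytes.
4,000,000,000 / 400,000 ≈ 10000 s → 2.78 hours.

2.78 hours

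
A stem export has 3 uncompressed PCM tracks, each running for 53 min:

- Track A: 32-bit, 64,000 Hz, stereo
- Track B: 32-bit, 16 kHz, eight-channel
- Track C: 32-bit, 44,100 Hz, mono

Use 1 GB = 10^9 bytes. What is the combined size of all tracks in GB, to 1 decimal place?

3.8 GB

53 min = 3,180 s.
Track A: 64,000 × 3,180 × 4 × 2 = 1,628,160,000 bytes.
Track B: 16,000 × 3,180 × 4 × 8 = 1,628,160,000 bytes.
Track C: 44,100 × 3,180 × 4 × 1 = 560,952,000 bytes.
Total = 3,817,272,000 bytes = 3.8 GB.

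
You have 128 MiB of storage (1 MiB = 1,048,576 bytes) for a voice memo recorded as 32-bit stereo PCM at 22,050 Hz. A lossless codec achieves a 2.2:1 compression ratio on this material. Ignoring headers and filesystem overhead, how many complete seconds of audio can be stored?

Uncompressed byte rate = 22,050 × 4 × 2 = 176,400 bytes/s.
After 2.2:1 compression, effective rate ≈ 80181.82 bytes/s.
Capacity = 128 × 1,048,576 = 134,217,728 bytes.
134,217,728 / effective rate ≈ 1673.92 s → 1,673 seconds.

1,673 seconds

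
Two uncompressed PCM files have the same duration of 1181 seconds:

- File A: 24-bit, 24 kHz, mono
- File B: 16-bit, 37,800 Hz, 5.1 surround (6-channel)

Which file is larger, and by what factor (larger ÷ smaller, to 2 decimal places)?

File A: 24,000 × 3 × 1 = 72,000 bytes/s.
File B: 37,800 × 2 × 6 = 453,600 bytes/s.
File B is larger; ratio = 535,701,600 / 85,032,000 = 6.30.

File B, by a factor of 6.30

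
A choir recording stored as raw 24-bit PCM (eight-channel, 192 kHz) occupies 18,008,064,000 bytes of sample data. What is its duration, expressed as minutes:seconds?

65:08

Byte rate = 192,000 × 3 × 8 = 4,608,000 bytes/s.
Duration = 18,008,064,000 / 4,608,000 = 3,908 s.
3,908 s = 65:08.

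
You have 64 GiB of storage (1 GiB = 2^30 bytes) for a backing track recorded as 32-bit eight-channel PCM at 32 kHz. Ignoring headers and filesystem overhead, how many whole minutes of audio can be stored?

1,118 minutes

Uncompressed byte rate = 32,000 × 4 × 8 = 1,024,000 bytes/s.
Capacity = 64 × 1,073,741,824 = 68,719,476,736 bytes.
68,719,476,736 / 1,024,000 ≈ 67108.86 s → 1,118 minutes.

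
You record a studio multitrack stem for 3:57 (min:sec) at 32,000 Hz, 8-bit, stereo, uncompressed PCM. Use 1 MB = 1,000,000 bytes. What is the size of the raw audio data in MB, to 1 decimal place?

Duration = 3:57 (min:sec) = 237 s.
Bytes = 32,000 samples/s × 237 s × 1 bytes/sample × 2 ch = 15,168,000 bytes.
15,168,000 / 1,000,000 = 15.2 MB.

15.2 MB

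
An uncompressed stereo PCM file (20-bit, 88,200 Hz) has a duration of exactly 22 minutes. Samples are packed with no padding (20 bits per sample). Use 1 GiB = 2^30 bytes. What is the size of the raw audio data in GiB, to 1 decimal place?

0.5 GiB

Duration = exactly 22 minutes = 1,320 s.
Bits = 88,200 × 1,320 × 20 × 2 = 4,656,960,000 bits = 582,120,000 bytes.
582,120,000 / 1,073,741,824 = 0.5 GiB.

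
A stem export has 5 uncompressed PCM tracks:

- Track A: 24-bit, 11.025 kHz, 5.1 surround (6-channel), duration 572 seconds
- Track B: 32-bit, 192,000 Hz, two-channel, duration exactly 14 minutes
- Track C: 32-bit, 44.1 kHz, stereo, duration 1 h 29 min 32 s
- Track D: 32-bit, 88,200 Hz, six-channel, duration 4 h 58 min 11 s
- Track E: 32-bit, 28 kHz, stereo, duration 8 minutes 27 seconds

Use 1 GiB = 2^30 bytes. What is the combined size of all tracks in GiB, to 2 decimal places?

38.45 GiB

Track A: 11,025 × 572 × 3 × 6 = 113,513,400 bytes.
Track B: exactly 14 minutes = 840 s; 192,000 × 840 × 4 × 2 = 1,290,240,000 bytes.
Track C: 1 h 29 min 32 s = 5,372 s; 44,100 × 5,372 × 4 × 2 = 1,895,241,600 bytes.
Track D: 4 h 58 min 11 s = 17,891 s; 88,200 × 17,891 × 4 × 6 = 37,871,668,800 bytes.
Track E: 8 minutes 27 seconds = 507 s; 28,000 × 507 × 4 × 2 = 113,568,000 bytes.
Total = 41,284,231,800 bytes = 38.45 GiB.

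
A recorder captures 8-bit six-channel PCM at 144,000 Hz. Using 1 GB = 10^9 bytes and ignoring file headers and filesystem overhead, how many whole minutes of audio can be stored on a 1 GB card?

Uncompressed byte rate = 144,000 × 1 × 6 = 864,000 bytes/s.
Capacity = 1 × 1,000,000,000 = 1,000,000,000 bytes.
1,000,000,000 / 864,000 ≈ 1157.41 s → 19 minutes.

19 minutes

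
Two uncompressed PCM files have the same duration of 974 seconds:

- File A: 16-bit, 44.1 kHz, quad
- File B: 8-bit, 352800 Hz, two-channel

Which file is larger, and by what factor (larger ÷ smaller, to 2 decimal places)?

File B, by a factor of 2.00

File A: 44,100 × 2 × 4 = 352,800 bytes/s.
File B: 352,800 × 1 × 2 = 705,600 bytes/s.
File B is larger; ratio = 687,254,400 / 343,627,200 = 2.00.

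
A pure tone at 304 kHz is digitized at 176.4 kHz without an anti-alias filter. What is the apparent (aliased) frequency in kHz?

Nyquist = 176,400/2 = 88,200 Hz; 304,000 Hz exceeds it.
Alias = |304,000 − 2×176,400| = |304,000 − 352,800| = 48,800 Hz = 48.8 kHz.

48.8 kHz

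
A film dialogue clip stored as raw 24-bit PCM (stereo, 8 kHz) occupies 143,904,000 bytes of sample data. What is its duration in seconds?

Byte rate = 8,000 × 3 × 2 = 48,000 bytes/s.
Duration = 143,904,000 / 48,000 = 2,998 s.

2,998 seconds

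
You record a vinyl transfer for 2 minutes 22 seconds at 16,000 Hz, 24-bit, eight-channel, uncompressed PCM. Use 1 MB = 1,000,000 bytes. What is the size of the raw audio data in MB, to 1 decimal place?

Duration = 2 minutes 22 seconds = 142 s.
Bytes = 16,000 samples/s × 142 s × 3 bytes/sample × 8 ch = 54,528,000 bytes.
54,528,000 / 1,000,000 = 54.5 MB.

54.5 MB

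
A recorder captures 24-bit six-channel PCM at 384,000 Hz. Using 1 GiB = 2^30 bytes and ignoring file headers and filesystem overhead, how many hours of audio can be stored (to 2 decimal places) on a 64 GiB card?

Uncompressed byte rate = 384,000 × 3 × 6 = 6,912,000 bytes/s.
Capacity = 64 × 1,073,741,824 = 68,719,476,736 bytes.
68,719,476,736 / 6,912,000 ≈ 9942.05 s → 2.76 hours.

2.76 hours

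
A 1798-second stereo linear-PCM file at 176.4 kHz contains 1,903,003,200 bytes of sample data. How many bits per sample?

Bytes per sample = 1,903,003,200 / (176,400 × 1,798 × 2) = 1,903,003,200 / 634,334,400 = 3.
Bit depth = 3 × 8 = 24 bits.

24 bits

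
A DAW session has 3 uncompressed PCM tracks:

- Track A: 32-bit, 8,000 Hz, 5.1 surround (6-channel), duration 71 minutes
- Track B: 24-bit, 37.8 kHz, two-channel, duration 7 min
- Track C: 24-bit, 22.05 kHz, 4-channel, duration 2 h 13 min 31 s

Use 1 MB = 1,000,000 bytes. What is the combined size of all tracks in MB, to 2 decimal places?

3032.89 MB

Track A: 71 minutes = 4,260 s; 8,000 × 4,260 × 4 × 6 = 817,920,000 bytes.
Track B: 7 min = 420 s; 37,800 × 420 × 3 × 2 = 95,256,000 bytes.
Track C: 2 h 13 min 31 s = 8,011 s; 22,050 × 8,011 × 3 × 4 = 2,119,710,600 bytes.
Total = 3,032,886,600 bytes = 3032.89 MB.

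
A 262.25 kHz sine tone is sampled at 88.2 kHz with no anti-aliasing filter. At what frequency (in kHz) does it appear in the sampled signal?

2.35 kHz

Nyquist = 88,200/2 = 44,100 Hz; 262,250 Hz exceeds it.
Alias = |262,250 − 3×88,200| = |262,250 − 264,600| = 2,350 Hz = 2.35 kHz.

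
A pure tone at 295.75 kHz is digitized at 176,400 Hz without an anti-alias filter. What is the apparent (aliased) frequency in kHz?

Nyquist = 176,400/2 = 88,200 Hz; 295,750 Hz exceeds it.
Alias = |295,750 − 2×176,400| = |295,750 − 352,800| = 57,050 Hz = 57.05 kHz.

57.05 kHz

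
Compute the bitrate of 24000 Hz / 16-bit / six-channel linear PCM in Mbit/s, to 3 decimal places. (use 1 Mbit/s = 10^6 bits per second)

2.304 Mbit/s

Bit rate = 24,000 × 16 × 6 = 2,304,000 bits/s.
= 2.304 Mbit/s.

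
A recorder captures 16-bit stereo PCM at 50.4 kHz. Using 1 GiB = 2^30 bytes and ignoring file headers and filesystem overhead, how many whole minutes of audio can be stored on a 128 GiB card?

11,362 minutes

Uncompressed byte rate = 50,400 × 2 × 2 = 201,600 bytes/s.
Capacity = 128 × 1,073,741,824 = 137,438,953,472 bytes.
137,438,953,472 / 201,600 ≈ 681740.84 s → 11,362 minutes.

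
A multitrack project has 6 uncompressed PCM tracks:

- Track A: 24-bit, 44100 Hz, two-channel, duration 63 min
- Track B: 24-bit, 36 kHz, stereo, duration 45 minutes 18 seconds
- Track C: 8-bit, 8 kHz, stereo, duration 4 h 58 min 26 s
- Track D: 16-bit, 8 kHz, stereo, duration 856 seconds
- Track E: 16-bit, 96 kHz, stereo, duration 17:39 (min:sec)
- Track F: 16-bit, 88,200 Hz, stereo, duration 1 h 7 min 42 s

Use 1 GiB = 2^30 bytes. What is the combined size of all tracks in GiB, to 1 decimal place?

Track A: 63 min = 3,780 s; 44,100 × 3,780 × 3 × 2 = 1,000,188,000 bytes.
Track B: 45 minutes 18 seconds = 2,718 s; 36,000 × 2,718 × 3 × 2 = 587,088,000 bytes.
Track C: 4 h 58 min 26 s = 17,906 s; 8,000 × 17,906 × 1 × 2 = 286,496,000 bytes.
Track D: 8,000 × 856 × 2 × 2 = 27,392,000 bytes.
Track E: 17:39 (min:sec) = 1,059 s; 96,000 × 1,059 × 2 × 2 = 406,656,000 bytes.
Track F: 1 h 7 min 42 s = 4,062 s; 88,200 × 4,062 × 2 × 2 = 1,433,073,600 bytes.
Total = 3,740,893,600 bytes = 3.5 GiB.

3.5 GiB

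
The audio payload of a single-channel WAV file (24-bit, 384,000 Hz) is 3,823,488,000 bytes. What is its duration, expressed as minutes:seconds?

55:19

Byte rate = 384,000 × 3 × 1 = 1,152,000 bytes/s.
Duration = 3,823,488,000 / 1,152,000 = 3,319 s.
3,319 s = 55:19.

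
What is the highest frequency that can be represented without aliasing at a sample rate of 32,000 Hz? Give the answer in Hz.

Nyquist frequency = sample rate / 2 = 32,000 / 2 = 16,000 Hz.

16,000 Hz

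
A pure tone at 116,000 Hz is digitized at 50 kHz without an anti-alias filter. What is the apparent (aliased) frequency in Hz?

16,000 Hz

Nyquist = 50,000/2 = 25,000 Hz; 116,000 Hz exceeds it.
Alias = |116,000 − 2×50,000| = |116,000 − 100,000| = 16,000 Hz.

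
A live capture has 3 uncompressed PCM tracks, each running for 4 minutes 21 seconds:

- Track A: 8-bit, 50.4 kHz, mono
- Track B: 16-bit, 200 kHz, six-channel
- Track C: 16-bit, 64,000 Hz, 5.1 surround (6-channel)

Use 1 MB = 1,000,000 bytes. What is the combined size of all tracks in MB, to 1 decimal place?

840.0 MB

4 minutes 21 seconds = 261 s.
Track A: 50,400 × 261 × 1 × 1 = 13,154,400 bytes.
Track B: 200,000 × 261 × 2 × 6 = 626,400,000 bytes.
Track C: 64,000 × 261 × 2 × 6 = 200,448,000 bytes.
Total = 840,002,400 bytes = 840.0 MB.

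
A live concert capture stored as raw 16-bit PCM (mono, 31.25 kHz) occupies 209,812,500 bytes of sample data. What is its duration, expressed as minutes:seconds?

Byte rate = 31,250 × 2 × 1 = 62,500 bytes/s.
Duration = 209,812,500 / 62,500 = 3,357 s.
3,357 s = 55:57.

55:57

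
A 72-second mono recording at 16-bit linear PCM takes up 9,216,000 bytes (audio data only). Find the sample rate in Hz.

Bytes = sample_rate × seconds × bytes_per_sample × channels.
sample_rate = 9,216,000 / (72 × 2 × 1) = 9,216,000 / 144 = 64,000 Hz.

64,000 Hz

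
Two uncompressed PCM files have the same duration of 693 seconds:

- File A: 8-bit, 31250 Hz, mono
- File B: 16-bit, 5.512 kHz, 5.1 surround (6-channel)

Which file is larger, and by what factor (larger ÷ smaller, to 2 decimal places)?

File B, by a factor of 2.12

File A: 31,250 × 1 × 1 = 31,250 bytes/s.
File B: 5,512 × 2 × 6 = 66,144 bytes/s.
File B is larger; ratio = 45,837,792 / 21,656,250 = 2.12.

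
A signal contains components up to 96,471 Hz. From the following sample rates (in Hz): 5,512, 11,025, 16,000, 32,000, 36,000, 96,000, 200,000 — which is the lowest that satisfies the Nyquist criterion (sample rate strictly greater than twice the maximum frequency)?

Need sample rate > 2 × 96,471 = 192,942 Hz.
Lowest listed rate above 192,942 Hz is 200,000 Hz.

200,000 Hz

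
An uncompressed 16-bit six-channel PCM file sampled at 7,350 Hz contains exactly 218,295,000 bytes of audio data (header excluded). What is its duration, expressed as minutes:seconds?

Byte rate = 7,350 × 2 × 6 = 88,200 bytes/s.
Duration = 218,295,000 / 88,200 = 2,475 s.
2,475 s = 41:15.

41:15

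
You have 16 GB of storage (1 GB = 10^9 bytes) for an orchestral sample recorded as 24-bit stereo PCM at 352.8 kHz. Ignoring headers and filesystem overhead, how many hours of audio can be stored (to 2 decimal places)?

Uncompressed byte rate = 352,800 × 3 × 2 = 2,116,800 bytes/s.
Capacity = 16 × 1,000,000,000 = 16,000,000,000 bytes.
16,000,000,000 / 2,116,800 ≈ 7558.58 s → 2.10 hours.

2.10 hours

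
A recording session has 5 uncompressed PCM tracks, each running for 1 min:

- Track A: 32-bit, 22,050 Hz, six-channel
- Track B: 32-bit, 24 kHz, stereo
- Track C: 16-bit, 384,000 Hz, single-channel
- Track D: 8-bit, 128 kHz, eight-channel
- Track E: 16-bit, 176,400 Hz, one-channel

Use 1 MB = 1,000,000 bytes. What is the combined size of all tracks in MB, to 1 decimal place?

1 min = 60 s.
Track A: 22,050 × 60 × 4 × 6 = 31,752,000 bytes.
Track B: 24,000 × 60 × 4 × 2 = 11,520,000 bytes.
Track C: 384,000 × 60 × 2 × 1 = 46,080,000 bytes.
Track D: 128,000 × 60 × 1 × 8 = 61,440,000 bytes.
Track E: 176,400 × 60 × 2 × 1 = 21,168,000 bytes.
Total = 171,960,000 bytes = 172.0 MB.

172.0 MB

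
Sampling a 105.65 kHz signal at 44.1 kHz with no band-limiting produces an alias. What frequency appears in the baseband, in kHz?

Nyquist = 44,100/2 = 22,050 Hz; 105,650 Hz exceeds it.
Alias = |105,650 − 2×44,100| = |105,650 − 88,200| = 17,450 Hz = 17.45 kHz.

17.45 kHz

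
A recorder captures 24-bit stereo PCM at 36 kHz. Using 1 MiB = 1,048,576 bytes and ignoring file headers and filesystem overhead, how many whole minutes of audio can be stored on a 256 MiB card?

20 minutes

Uncompressed byte rate = 36,000 × 3 × 2 = 216,000 bytes/s.
Capacity = 256 × 1,048,576 = 268,435,456 bytes.
268,435,456 / 216,000 ≈ 1242.76 s → 20 minutes.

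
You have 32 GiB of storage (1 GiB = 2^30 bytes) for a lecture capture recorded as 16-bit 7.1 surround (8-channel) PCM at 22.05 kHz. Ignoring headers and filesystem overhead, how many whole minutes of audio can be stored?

1,623 minutes

Uncompressed byte rate = 22,050 × 2 × 8 = 352,800 bytes/s.
Capacity = 32 × 1,073,741,824 = 34,359,738,368 bytes.
34,359,738,368 / 352,800 ≈ 97391.55 s → 1,623 minutes.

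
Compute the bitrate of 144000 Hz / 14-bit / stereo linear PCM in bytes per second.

504,000 bytes/s

Bit rate = 144,000 × 14 × 2 = 4,032,000 bits/s.
4,032,000 / 8 = 504,000 bytes/s.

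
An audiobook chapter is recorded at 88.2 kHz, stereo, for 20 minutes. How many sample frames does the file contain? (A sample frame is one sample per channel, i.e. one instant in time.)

20 minutes = 1,200 s.
88,200 samples/s × 1,200 s = 105,840,000 frames.

105,840,000 sample frames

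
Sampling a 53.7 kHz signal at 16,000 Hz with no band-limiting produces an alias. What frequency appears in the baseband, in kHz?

5.7 kHz

Nyquist = 16,000/2 = 8,000 Hz; 53,700 Hz exceeds it.
Alias = |53,700 − 3×16,000| = |53,700 − 48,000| = 5,700 Hz = 5.7 kHz.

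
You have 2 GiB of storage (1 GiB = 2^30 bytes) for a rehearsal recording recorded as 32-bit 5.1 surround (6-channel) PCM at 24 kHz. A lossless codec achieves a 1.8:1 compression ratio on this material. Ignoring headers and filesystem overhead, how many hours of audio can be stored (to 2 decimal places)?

1.86 hours

Uncompressed byte rate = 24,000 × 4 × 6 = 576,000 bytes/s.
After 1.8:1 compression, effective rate ≈ 320000 bytes/s.
Capacity = 2 × 1,073,741,824 = 2,147,483,648 bytes.
2,147,483,648 / effective rate ≈ 6710.89 s → 1.86 hours.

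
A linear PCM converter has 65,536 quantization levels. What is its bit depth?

log2(65,536) = 16.

16 bits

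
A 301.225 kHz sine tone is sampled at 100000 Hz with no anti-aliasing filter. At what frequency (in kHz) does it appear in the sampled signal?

1.225 kHz

Nyquist = 100,000/2 = 50,000 Hz; 301,225 Hz exceeds it.
Alias = |301,225 − 3×100,000| = |301,225 − 300,000| = 1,225 Hz = 1.225 kHz.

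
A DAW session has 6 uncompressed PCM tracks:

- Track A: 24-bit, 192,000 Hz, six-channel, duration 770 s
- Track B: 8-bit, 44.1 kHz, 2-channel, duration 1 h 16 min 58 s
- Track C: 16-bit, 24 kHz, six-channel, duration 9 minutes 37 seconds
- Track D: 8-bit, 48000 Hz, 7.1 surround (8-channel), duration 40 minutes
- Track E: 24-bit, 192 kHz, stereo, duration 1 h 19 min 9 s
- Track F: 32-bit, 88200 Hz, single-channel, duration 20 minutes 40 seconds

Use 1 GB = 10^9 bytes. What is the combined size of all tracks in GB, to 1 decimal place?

Track A: 192,000 × 770 × 3 × 6 = 2,661,120,000 bytes.
Track B: 1 h 16 min 58 s = 4,618 s; 44,100 × 4,618 × 1 × 2 = 407,307,600 bytes.
Track C: 9 minutes 37 seconds = 577 s; 24,000 × 577 × 2 × 6 = 166,176,000 bytes.
Track D: 40 minutes = 2,400 s; 48,000 × 2,400 × 1 × 8 = 921,600,000 bytes.
Track E: 1 h 19 min 9 s = 4,749 s; 192,000 × 4,749 × 3 × 2 = 5,470,848,000 bytes.
Track F: 20 minutes 40 seconds = 1,240 s; 88,200 × 1,240 × 4 × 1 = 437,472,000 bytes.
Total = 10,064,523,600 bytes = 10.1 GB.

10.1 GB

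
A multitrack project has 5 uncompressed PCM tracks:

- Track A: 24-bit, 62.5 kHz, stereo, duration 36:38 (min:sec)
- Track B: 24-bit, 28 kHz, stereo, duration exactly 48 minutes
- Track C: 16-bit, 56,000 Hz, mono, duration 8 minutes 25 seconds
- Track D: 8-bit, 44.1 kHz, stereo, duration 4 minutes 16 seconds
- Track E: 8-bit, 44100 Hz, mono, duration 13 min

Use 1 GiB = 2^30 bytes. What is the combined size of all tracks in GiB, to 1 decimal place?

Track A: 36:38 (min:sec) = 2,198 s; 62,500 × 2,198 × 3 × 2 = 824,250,000 bytes.
Track B: exactly 48 minutes = 2,880 s; 28,000 × 2,880 × 3 × 2 = 483,840,000 bytes.
Track C: 8 minutes 25 seconds = 505 s; 56,000 × 505 × 2 × 1 = 56,560,000 bytes.
Track D: 4 minutes 16 seconds = 256 s; 44,100 × 256 × 1 × 2 = 22,579,200 bytes.
Track E: 13 min = 780 s; 44,100 × 780 × 1 × 1 = 34,398,000 bytes.
Total = 1,421,627,200 bytes = 1.3 GiB.

1.3 GiB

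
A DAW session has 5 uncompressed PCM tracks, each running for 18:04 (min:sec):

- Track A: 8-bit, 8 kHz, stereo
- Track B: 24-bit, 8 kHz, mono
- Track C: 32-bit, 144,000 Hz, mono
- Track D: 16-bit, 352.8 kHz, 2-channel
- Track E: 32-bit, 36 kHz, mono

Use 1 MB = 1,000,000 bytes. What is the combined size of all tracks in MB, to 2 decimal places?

2353.58 MB

18:04 (min:sec) = 1,084 s.
Track A: 8,000 × 1,084 × 1 × 2 = 17,344,000 bytes.
Track B: 8,000 × 1,084 × 3 × 1 = 26,016,000 bytes.
Track C: 144,000 × 1,084 × 4 × 1 = 624,384,000 bytes.
Track D: 352,800 × 1,084 × 2 × 2 = 1,529,740,800 bytes.
Track E: 36,000 × 1,084 × 4 × 1 = 156,096,000 bytes.
Total = 2,353,580,800 bytes = 2353.58 MB.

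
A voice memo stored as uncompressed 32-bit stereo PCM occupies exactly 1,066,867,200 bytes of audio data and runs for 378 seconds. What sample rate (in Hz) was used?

Bytes = sample_rate × seconds × bytes_per_sample × channels.
sample_rate = 1,066,867,200 / (378 × 4 × 2) = 1,066,867,200 / 3,024 = 352,800 Hz.

352,800 Hz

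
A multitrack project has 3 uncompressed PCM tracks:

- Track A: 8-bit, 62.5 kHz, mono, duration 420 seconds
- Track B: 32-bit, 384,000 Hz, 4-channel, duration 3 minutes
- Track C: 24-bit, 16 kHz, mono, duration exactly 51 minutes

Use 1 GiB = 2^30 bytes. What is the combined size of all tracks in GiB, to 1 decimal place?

1.2 GiB

Track A: 62,500 × 420 × 1 × 1 = 26,250,000 bytes.
Track B: 3 minutes = 180 s; 384,000 × 180 × 4 × 4 = 1,105,920,000 bytes.
Track C: exactly 51 minutes = 3,060 s; 16,000 × 3,060 × 3 × 1 = 146,880,000 bytes.
Total = 1,279,050,000 bytes = 1.2 GiB.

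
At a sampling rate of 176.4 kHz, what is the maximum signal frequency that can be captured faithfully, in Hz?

Nyquist frequency = sample rate / 2 = 176,400 / 2 = 88,200 Hz.

88,200 Hz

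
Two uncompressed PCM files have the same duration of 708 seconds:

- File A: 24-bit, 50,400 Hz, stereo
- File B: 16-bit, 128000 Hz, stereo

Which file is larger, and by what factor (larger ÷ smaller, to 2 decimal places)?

File A: 50,400 × 3 × 2 = 302,400 bytes/s.
File B: 128,000 × 2 × 2 = 512,000 bytes/s.
File B is larger; ratio = 362,496,000 / 214,099,200 = 1.69.

File B, by a factor of 1.69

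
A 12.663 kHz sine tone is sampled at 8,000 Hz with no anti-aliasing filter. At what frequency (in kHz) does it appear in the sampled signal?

3.337 kHz

Nyquist = 8,000/2 = 4,000 Hz; 12,663 Hz exceeds it.
Alias = |12,663 − 2×8,000| = |12,663 − 16,000| = 3,337 Hz = 3.337 kHz.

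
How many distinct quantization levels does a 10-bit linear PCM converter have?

1,024 levels

2^10 = 1,024.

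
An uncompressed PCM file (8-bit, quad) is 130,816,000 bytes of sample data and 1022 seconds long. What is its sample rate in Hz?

Bytes = sample_rate × seconds × bytes_per_sample × channels.
sample_rate = 130,816,000 / (1,022 × 1 × 4) = 130,816,000 / 4,088 = 32,000 Hz.

32,000 Hz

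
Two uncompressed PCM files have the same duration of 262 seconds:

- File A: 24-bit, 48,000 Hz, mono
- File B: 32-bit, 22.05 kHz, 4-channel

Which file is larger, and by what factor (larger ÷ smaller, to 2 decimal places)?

File B, by a factor of 2.45

File A: 48,000 × 3 × 1 = 144,000 bytes/s.
File B: 22,050 × 4 × 4 = 352,800 bytes/s.
File B is larger; ratio = 92,433,600 / 37,728,000 = 2.45.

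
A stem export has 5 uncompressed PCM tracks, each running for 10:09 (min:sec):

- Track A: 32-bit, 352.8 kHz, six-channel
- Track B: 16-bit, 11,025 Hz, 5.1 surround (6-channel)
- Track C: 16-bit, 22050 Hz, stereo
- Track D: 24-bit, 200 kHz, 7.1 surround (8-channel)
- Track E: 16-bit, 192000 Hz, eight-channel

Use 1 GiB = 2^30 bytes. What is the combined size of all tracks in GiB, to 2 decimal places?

10:09 (min:sec) = 609 s.
Track A: 352,800 × 609 × 4 × 6 = 5,156,524,800 bytes.
Track B: 11,025 × 609 × 2 × 6 = 80,570,700 bytes.
Track C: 22,050 × 609 × 2 × 2 = 53,713,800 bytes.
Track D: 200,000 × 609 × 3 × 8 = 2,923,200,000 bytes.
Track E: 192,000 × 609 × 2 × 8 = 1,870,848,000 bytes.
Total = 10,084,857,300 bytes = 9.39 GiB.

9.39 GiB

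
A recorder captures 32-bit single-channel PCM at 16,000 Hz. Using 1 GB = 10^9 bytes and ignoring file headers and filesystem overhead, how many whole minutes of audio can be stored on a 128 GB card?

Uncompressed byte rate = 16,000 × 4 × 1 = 64,000 bytes/s.
Capacity = 128 × 1,000,000,000 = 128,000,000,000 bytes.
128,000,000,000 / 64,000 ≈ 2000000 s → 33,333 minutes.

33,333 minutes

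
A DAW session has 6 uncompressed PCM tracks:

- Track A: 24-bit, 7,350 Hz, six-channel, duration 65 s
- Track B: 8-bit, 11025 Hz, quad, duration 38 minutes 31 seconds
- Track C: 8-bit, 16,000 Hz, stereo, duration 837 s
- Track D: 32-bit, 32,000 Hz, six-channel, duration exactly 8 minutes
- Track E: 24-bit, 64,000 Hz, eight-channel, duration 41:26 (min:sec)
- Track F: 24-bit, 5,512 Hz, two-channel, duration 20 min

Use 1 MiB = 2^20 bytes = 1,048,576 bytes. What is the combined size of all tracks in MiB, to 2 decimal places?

Track A: 7,350 × 65 × 3 × 6 = 8,599,500 bytes.
Track B: 38 minutes 31 seconds = 2,311 s; 11,025 × 2,311 × 1 × 4 = 101,915,100 bytes.
Track C: 16,000 × 837 × 1 × 2 = 26,784,000 bytes.
Track D: exactly 8 minutes = 480 s; 32,000 × 480 × 4 × 6 = 368,640,000 bytes.
Track E: 41:26 (min:sec) = 2,486 s; 64,000 × 2,486 × 3 × 8 = 3,818,496,000 bytes.
Track F: 20 min = 1,200 s; 5,512 × 1,200 × 3 × 2 = 39,686,400 bytes.
Total = 4,364,121,000 bytes = 4161.95 MiB.

4161.95 MiB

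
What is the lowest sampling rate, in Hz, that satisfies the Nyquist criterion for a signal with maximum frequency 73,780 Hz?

Minimum sample rate = 2 × 73,780 Hz = 147,560 Hz.

147,560 Hz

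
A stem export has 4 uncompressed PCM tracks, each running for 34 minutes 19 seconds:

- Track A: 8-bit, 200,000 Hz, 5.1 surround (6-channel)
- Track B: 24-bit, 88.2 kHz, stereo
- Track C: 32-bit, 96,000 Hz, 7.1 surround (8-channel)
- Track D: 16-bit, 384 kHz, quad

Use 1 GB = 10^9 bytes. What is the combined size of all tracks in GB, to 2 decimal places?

34 minutes 19 seconds = 2,059 s.
Track A: 200,000 × 2,059 × 1 × 6 = 2,470,800,000 bytes.
Track B: 88,200 × 2,059 × 3 × 2 = 1,089,622,800 bytes.
Track C: 96,000 × 2,059 × 4 × 8 = 6,325,248,000 bytes.
Track D: 384,000 × 2,059 × 2 × 4 = 6,325,248,000 bytes.
Total = 16,210,918,800 bytes = 16.21 GB.

16.21 GB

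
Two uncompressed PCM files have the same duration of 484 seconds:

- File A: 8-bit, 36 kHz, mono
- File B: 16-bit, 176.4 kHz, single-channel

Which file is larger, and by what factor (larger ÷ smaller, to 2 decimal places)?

File B, by a factor of 9.80

File A: 36,000 × 1 × 1 = 36,000 bytes/s.
File B: 176,400 × 2 × 1 = 352,800 bytes/s.
File B is larger; ratio = 170,755,200 / 17,424,000 = 9.80.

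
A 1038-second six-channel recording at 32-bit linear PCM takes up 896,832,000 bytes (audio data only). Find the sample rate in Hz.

Bytes = sample_rate × seconds × bytes_per_sample × channels.
sample_rate = 896,832,000 / (1,038 × 4 × 6) = 896,832,000 / 24,912 = 36,000 Hz.

36,000 Hz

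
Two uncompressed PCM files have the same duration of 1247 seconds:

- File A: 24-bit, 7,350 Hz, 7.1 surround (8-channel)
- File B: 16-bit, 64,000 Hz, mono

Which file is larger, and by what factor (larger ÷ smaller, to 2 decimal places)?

File A, by a factor of 1.38

File A: 7,350 × 3 × 8 = 176,400 bytes/s.
File B: 64,000 × 2 × 1 = 128,000 bytes/s.
File A is larger; ratio = 219,970,800 / 159,616,000 = 1.38.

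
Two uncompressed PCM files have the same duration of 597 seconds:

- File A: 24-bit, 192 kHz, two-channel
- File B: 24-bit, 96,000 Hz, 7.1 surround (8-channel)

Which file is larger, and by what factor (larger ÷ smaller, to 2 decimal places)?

File B, by a factor of 2.00

File A: 192,000 × 3 × 2 = 1,152,000 bytes/s.
File B: 96,000 × 3 × 8 = 2,304,000 bytes/s.
File B is larger; ratio = 1,375,488,000 / 687,744,000 = 2.00.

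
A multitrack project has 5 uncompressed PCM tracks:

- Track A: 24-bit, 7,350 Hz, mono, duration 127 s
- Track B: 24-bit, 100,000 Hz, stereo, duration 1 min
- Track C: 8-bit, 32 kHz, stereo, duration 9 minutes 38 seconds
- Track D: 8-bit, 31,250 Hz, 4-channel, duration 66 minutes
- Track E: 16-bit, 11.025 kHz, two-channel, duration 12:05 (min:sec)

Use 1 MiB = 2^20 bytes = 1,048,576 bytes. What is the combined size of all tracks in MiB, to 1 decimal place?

574.8 MiB

Track A: 7,350 × 127 × 3 × 1 = 2,800,350 bytes.
Track B: 1 min = 60 s; 100,000 × 60 × 3 × 2 = 36,000,000 bytes.
Track C: 9 minutes 38 seconds = 578 s; 32,000 × 578 × 1 × 2 = 36,992,000 bytes.
Track D: 66 minutes = 3,960 s; 31,250 × 3,960 × 1 × 4 = 495,000,000 bytes.
Track E: 12:05 (min:sec) = 725 s; 11,025 × 725 × 2 × 2 = 31,972,500 bytes.
Total = 602,764,850 bytes = 574.8 MiB.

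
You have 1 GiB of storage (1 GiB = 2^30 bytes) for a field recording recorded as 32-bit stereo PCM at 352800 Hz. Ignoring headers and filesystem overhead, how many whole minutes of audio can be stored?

6 minutes

Uncompressed byte rate = 352,800 × 4 × 2 = 2,822,400 bytes/s.
Capacity = 1 × 1,073,741,824 = 1,073,741,824 bytes.
1,073,741,824 / 2,822,400 ≈ 380.44 s → 6 minutes.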